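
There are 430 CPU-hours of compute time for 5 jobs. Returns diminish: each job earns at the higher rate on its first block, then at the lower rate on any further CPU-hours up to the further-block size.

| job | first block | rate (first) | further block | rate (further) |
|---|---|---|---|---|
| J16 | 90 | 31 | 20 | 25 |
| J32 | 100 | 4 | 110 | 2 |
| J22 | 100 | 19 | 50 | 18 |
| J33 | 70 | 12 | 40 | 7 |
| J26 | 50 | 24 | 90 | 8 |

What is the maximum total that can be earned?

8530

Rank every tier by rate: J16/first 31 > J16/second 25 > J26/first 24 > J22/first 19 > J22/second 18 > J33/first 12 > J26/second 8 > J33/second 7 > J32/first 4 > J32/second 2.
Fill J16 first block (90 at 31) → 340 left.
Fill J16 second block (20 at 25) → 320 left.
Fill J26 first block (50 at 24) → 270 left.
J22/first (19): +100 → 170 left.
J22/second (18): +50 → 120 left.
J33/first (12): +70 → 50 left.
50 remain; put them into J26 second at 8.
Total = 31×90 + 25×20 + 24×50 + 19×100 + 18×50 + 12×70 + 8×50 = 8530.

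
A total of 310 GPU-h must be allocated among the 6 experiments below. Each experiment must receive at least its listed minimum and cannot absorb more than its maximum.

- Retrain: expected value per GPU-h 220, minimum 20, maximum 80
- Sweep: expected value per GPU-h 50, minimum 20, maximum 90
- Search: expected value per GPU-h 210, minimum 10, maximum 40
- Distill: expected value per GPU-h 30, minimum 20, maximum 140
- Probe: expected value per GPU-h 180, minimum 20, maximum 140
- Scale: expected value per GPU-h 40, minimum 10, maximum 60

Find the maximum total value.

Meeting every minimum uses 20+20+10+20+20+10 = 100 GPU-h, leaving 210.
Order the experiments by expected value per GPU-h: Retrain 220 > Search 210 > Probe 180 > Sweep 50 > Scale 40 > Distill 30.
Retrain takes 60 more to reach its cap of 80 ; 150 left.
Search takes 30 more to reach its cap of 40 ; 120 left.
Give Probe 120 more to hit its cap of 140 ; 0 left.
Total = 220×80 + 50×20 + 210×40 + 30×20 + 180×140 + 40×10 = 53200.

53200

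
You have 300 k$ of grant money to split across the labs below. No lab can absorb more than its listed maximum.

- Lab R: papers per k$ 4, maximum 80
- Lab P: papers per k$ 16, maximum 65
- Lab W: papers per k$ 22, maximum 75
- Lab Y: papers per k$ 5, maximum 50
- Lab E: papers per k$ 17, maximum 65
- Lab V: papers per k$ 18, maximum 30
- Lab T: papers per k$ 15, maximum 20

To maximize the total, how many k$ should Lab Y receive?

45

Highest papers per k$ first: Lab W 22 > Lab V 18 > Lab E 17 > Lab P 16 > Lab T 15 > Lab Y 5 > Lab R 4.
Lab W takes 75 to reach its cap of 75 ; 225 left.
Give Lab V 30 to hit its cap of 30 ; 195 left.
Give Lab E 65 to hit its cap of 65 ; 130 left.
Give Lab P 65 to hit its cap of 65 ; 65 left.
Lab T: +20 to 20 (cap) ; 45 left.
Lab Y: +45 (room for 50) → 45. Pool exhausted.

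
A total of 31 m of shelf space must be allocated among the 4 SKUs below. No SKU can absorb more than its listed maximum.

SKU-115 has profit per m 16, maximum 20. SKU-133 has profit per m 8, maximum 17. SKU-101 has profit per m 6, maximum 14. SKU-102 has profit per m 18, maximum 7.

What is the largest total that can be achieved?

478

Highest profit per m first: SKU-102 18 > SKU-115 16 > SKU-133 8 > SKU-101 6.
Give SKU-102 7 to hit its cap of 7 ; 24 left.
SKU-115 takes 20 to reach its cap of 20 ; 4 left.
Only 4 left; SKU-133 takes them to reach 4.
Total = 16×20 + 8×4 + 18×7 = 478.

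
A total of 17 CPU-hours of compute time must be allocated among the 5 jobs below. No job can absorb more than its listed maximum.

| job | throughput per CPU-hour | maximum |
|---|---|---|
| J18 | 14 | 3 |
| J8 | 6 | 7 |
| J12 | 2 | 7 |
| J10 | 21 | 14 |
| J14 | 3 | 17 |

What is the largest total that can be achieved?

336

Highest throughput per CPU-hour first: J10 21 > J18 14 > J8 6 > J14 3 > J12 2.
J10: +14 to 14 (cap) → 3 left.
J18: +3 to 3 (cap) → 0 left.
Total = 14×3 + 21×14 = 336.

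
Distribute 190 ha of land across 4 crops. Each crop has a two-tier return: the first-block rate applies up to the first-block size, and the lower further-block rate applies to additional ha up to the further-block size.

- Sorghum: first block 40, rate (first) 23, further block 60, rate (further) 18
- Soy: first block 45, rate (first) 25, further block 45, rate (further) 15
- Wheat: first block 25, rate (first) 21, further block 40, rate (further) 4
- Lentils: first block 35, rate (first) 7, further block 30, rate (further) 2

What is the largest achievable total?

Order all 8 blocks by rate: Soy/tier1 25 > Sorghum/tier1 23 > Wheat/tier1 21 > Sorghum/tier2 18 > Soy/tier2 15 > Lentils/tier1 7 > Wheat/tier2 4 > Lentils/tier2 2.
Soy tier1 at 25: fill all 45 → 145 left.
Fill Sorghum tier1 block (40 at 23) → 105 left.
Wheat tier1 at 21: fill all 25 → 80 left.
Sorghum/tier2 (18): +60 → 20 left.
Soy tier2 at 15: only 20 left, fill 20.
Total = 25×45 + 23×40 + 21×25 + 18×60 + 15×20 = 3950.

3950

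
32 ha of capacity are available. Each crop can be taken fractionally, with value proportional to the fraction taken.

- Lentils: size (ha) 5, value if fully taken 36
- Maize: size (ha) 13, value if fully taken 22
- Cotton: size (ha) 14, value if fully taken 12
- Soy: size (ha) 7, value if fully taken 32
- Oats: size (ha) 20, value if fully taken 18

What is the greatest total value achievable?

96.3

Rank by value-to-size ratio: Lentils 36/5≈7.2, Soy 32/7≈4.57, Maize 22/13≈1.69, Oats 18/20≈0.9, Cotton 12/14≈0.857.
Take all of Lentils (5 ha, value 36) ; 27 ha left.
All 7 ha of Soy fit (value 32) ; 20 remain.
Take all of Maize (13 ha, value 22) ; 7 ha left.
Only 7 ha remain; take 7/20 of Oats for value 18×7/20 = 6.3.
Total value = 96.3.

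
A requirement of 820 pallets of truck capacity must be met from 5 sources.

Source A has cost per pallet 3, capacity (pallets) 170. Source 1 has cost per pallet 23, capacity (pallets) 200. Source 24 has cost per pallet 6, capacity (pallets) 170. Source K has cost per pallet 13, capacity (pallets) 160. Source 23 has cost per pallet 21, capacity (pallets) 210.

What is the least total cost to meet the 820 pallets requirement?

Fill from the cheapest source first.
Source A at 3: take all 170 pallets — 650 still needed.
Source 24 (6): use full 170 — 480 pallets to go.
Source K (13): use full 160 — 320 pallets to go.
Source 23 (21): use full 210 — 110 pallets to go.
Take 110 from Source 1 at 23 to finish.
Cost = 170×3 + 170×6 + 160×13 + 210×21 + 110×23 = 10550.

10550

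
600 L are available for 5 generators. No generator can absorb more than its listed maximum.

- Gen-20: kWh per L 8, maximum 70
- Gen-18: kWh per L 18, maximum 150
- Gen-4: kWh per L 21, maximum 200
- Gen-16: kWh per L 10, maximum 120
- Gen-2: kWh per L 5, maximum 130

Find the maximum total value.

Rank by kWh per L: Gen-4 21 > Gen-18 18 > Gen-16 10 > Gen-20 8 > Gen-2 5.
Gen-4 takes 200 to reach its cap of 200 → 400 left.
Gen-18 takes 150 to reach its cap of 150 → 250 left.
Gen-16: +120 to 120 (cap) → 130 left.
Gen-20: +70 to 70 (cap) → 60 left.
Gen-2 has room for 130 but only 60 remain, so it gets 60.
Total = 8×70 + 18×150 + 21×200 + 10×120 + 5×60 = 8960.

8960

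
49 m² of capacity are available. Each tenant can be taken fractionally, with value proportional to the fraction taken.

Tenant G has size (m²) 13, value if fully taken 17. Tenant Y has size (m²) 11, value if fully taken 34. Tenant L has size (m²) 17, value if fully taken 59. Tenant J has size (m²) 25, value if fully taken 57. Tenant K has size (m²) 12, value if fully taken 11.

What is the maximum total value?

Sort by value density: Tenant L 59/17≈3.47, Tenant Y 34/11≈3.09, Tenant J 57/25≈2.28, Tenant G 17/13≈1.31, Tenant K 11/12≈0.917.
Tenant L: take in full, 17 m² for value 59 ; 32 left.
Take all of Tenant Y (11 m², value 34) ; 21 m² left.
21 m² left: a 21/25 share of Tenant J gives 57×21/25 = 47.88.
Total value = 140.88.

140.88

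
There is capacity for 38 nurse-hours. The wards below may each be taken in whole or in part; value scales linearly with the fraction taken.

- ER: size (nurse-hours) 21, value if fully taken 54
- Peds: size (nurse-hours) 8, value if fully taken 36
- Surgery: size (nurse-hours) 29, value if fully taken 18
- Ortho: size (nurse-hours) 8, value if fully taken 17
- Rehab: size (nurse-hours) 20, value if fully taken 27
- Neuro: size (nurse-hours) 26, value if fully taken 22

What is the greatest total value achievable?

108.35

Best value per unit of size first: Peds 36/8≈4.5, ER 54/21≈2.57, Ortho 17/8≈2.12, Rehab 27/20≈1.35, Neuro 22/26≈0.846, Surgery 18/29≈0.621.
All 8 nurse-hours of Peds fit (value 36) → 30 remain.
Take all of ER (21 nurse-hours, value 54) → 9 nurse-hours left.
All 8 nurse-hours of Ortho fit (value 17) → 1 remain.
Only 1 nurse-hours remain; take 1/20 of Rehab for value 27×1/20 = 1.35.
Total value = 108.35.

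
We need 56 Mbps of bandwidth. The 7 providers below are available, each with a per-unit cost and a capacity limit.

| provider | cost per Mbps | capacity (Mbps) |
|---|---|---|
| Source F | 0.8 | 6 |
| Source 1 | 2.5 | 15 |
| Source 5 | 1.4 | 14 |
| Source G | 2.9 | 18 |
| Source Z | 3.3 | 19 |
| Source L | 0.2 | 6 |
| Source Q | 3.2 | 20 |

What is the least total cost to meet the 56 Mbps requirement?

Use providers in increasing cost order.
Source L at 0.2: take all 6 Mbps ; 50 still needed.
Source F (0.8): use full 6 ; 44 Mbps to go.
Source 5 at 1.4: take all 14 Mbps ; 30 still needed.
Take 15 from Source 1 at 2.5 ; need 15 more.
Source G (2.9): take the remaining 15 ; done.
Source Q, Source Z: unused.
Cost = 6×0.2 + 6×0.8 + 14×1.4 + 15×2.5 + 15×2.9 = 106.6.

106.6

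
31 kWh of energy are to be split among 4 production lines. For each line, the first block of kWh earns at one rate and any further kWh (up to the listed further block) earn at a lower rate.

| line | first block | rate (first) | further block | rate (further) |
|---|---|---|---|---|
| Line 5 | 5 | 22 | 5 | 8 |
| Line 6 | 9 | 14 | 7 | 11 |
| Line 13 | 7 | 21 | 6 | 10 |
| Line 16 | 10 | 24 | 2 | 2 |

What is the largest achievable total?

Order all 8 blocks by rate: Line 16/T1 24 > Line 5/T1 22 > Line 13/T1 21 > Line 6/T1 14 > Line 6/T2 11 > Line 13/T2 10 > Line 5/T2 8 > Line 16/T2 2.
Line 16/T1 (24): +10 — 21 left.
Line 5/T1 (22): +5 — 16 left.
Line 13/T1 (21): +7 — 9 left.
Line 6 T1 at 14: fill all 9 — 0 left.
Total = 24×10 + 22×5 + 21×7 + 14×9 = 623.

623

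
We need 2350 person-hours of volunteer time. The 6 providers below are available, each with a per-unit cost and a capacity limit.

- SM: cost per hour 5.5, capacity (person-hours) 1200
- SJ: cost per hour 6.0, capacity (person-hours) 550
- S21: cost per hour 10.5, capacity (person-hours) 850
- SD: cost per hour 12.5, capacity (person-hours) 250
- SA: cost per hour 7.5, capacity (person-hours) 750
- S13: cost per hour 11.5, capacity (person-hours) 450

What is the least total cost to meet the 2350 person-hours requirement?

Fill from the cheapest provider first.
SM (5.5): use full 1200 — 1150 person-hours to go.
SJ at 6.0: take all 550 person-hours — 600 still needed.
SA (7.5): take the remaining 600 — done.
S21, S13, SD: unused.
Cost = 1200×5.5 + 550×6.0 + 600×7.5 = 14400.

14400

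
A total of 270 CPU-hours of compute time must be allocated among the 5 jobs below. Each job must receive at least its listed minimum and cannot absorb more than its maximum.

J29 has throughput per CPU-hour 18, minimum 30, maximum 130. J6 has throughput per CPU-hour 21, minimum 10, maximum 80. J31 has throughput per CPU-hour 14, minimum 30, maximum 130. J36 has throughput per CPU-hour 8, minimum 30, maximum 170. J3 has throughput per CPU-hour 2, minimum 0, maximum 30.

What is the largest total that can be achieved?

Meeting every minimum uses 30+10+30+30+0 = 100 CPU-hours, leaving 170.
Rank by throughput per CPU-hour: J6 21 > J29 18 > J31 14 > J36 8 > J3 2.
Give J6 70 more to hit its cap of 80 — 100 left.
J29 takes 100 more to reach its cap of 130 — 0 left.
Total = 18×130 + 21×80 + 14×30 + 8×30 = 4680.

4680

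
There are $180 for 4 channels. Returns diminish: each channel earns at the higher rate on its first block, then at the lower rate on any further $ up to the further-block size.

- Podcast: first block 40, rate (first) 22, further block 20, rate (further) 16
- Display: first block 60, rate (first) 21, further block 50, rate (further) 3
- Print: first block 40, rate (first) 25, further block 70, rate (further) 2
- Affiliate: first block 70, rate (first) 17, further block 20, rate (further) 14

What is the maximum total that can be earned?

Rank every tier by rate: Print/first 25 > Podcast/first 22 > Display/first 21 > Affiliate/first 17 > Podcast/second 16 > Affiliate/second 14 > Display/second 3 > Print/second 2.
Print first at 25: fill all 40 ; 140 left.
Podcast first at 22: fill all 40 ; 100 left.
Display/first (21): +60 ; 40 left.
Affiliate/first: +40 of 70 at 17; pool empty.
Total = 25×40 + 22×40 + 21×60 + 17×40 = 3820.

3820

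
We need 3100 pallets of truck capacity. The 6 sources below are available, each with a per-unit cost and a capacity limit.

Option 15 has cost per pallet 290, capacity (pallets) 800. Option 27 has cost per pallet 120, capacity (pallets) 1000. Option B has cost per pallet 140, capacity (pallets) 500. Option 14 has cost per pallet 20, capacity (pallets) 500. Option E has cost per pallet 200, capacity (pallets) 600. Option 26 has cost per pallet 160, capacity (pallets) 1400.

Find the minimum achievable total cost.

Cheapest first:
Option 14 (20): use full 500 ; 2600 pallets to go.
Take 1000 from Option 27 at 120 ; need 1600 more.
Option B at 140: take all 500 pallets ; 1100 still needed.
Option 26 (160): take the remaining 1100 ; done.
Option E, Option 15: unused.
Cost = 500×20 + 1000×120 + 500×140 + 1100×160 = 376000.

376000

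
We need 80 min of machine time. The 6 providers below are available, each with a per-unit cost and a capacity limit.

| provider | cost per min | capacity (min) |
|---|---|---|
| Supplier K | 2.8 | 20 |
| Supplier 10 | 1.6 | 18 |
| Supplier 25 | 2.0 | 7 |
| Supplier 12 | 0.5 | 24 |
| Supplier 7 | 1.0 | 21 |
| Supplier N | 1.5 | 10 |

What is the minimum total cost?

90.8

Fill from the cheapest provider first.
Supplier 12 at 0.5: take all 24 min — 56 still needed.
Supplier 7 at 1.0: take all 21 min — 35 still needed.
Supplier N at 1.5: take all 10 min — 25 still needed.
Take 18 from Supplier 10 at 1.6 — need 7 more.
Supplier 25 (2.0): use full 7 — 0 min to go.
Supplier K: unused.
Cost = 24×0.5 + 21×1.0 + 10×1.5 + 18×1.6 + 7×2.0 = 90.8.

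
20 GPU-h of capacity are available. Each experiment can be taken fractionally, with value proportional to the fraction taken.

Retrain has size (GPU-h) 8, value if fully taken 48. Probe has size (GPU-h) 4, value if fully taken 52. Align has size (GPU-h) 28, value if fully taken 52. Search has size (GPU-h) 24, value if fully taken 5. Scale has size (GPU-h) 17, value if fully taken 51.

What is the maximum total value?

124

Rank by value-to-size ratio: Probe 52/4≈13, Retrain 48/8≈6, Scale 51/17≈3, Align 52/28≈1.86, Search 5/24≈0.208.
All 4 GPU-h of Probe fit (value 52) ; 16 remain.
Take all of Retrain (8 GPU-h, value 48) ; 8 GPU-h left.
Fill the last 8 GPU-h with part of Scale: 8/17 of it earns 24.
Total value = 124.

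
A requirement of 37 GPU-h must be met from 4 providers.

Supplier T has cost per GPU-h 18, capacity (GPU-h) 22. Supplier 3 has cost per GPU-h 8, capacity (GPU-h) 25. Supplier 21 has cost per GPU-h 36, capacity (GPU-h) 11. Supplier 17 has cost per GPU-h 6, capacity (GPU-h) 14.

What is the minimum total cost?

Use providers in increasing cost order.
Take 14 from Supplier 17 at 6 ; need 23 more.
Supplier 3 at 8: take 23 of its 25 ; requirement met.
Supplier T, Supplier 21: unused.
Cost = 14×6 + 23×8 = 268.

268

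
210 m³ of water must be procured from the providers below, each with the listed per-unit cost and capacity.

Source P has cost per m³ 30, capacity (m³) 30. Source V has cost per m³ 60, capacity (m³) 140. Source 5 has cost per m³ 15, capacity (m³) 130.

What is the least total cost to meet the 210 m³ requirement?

5850

Fill from the cheapest provider first.
Take 130 from Source 5 at 15 — need 80 more.
Source P (30): use full 30 — 50 m³ to go.
Source V at 60: take 50 of its 140 — requirement met.
Cost = 130×15 + 30×30 + 50×60 = 5850.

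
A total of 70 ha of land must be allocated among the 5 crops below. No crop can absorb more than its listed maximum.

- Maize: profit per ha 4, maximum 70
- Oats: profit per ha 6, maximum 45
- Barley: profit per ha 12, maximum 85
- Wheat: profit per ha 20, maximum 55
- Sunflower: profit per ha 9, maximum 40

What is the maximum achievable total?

1280

Highest profit per ha first: Wheat 20 > Barley 12 > Sunflower 9 > Oats 6 > Maize 4.
Wheat: +55 to 55 (cap) → 15 left.
Barley has room for 85 but only 15 remain, so it gets 15.
Total = 12×15 + 20×55 = 1280.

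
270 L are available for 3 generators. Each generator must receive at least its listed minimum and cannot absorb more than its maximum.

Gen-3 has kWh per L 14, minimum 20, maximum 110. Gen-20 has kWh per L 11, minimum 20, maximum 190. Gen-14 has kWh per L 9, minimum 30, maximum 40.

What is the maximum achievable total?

3240

Meeting every minimum uses 20+20+30 = 70 L, leaving 200.
Order the generators by kWh per L: Gen-3 14 > Gen-20 11 > Gen-14 9.
Gen-3: +90 to 110 (cap) — 110 left.
Gen-20 has room for 170 more but only 110 remain, so it gets 130.
Total = 14×110 + 11×130 + 9×30 = 3240.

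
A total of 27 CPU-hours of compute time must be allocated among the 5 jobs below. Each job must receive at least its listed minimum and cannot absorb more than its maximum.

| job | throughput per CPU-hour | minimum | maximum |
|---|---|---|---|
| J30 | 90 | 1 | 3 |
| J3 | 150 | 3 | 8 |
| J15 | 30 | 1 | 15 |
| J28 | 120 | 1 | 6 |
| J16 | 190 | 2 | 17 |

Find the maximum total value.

Meeting every minimum uses 1+3+1+1+2 = 8 CPU-hours, leaving 19.
Order the jobs by throughput per CPU-hour: J16 190 > J3 150 > J28 120 > J30 90 > J15 30.
J16 takes 15 more to reach its cap of 17 ; 4 left.
J3: +4 (room for 5) → 7. Pool exhausted.
Total = 90×1 + 150×7 + 30×1 + 120×1 + 190×17 = 4520.

4520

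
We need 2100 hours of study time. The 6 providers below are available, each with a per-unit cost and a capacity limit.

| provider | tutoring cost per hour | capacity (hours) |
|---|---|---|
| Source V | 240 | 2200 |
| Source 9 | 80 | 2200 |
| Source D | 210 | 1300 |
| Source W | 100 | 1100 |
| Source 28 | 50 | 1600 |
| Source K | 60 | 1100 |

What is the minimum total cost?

110000

Cheapest first:
Source 28 (50): use full 1600 ; 500 hours to go.
Source K at 60: take 500 of its 1100 ; requirement met.
Source 9, Source W, Source D, Source V: unused.
Cost = 1600×50 + 500×60 = 110000.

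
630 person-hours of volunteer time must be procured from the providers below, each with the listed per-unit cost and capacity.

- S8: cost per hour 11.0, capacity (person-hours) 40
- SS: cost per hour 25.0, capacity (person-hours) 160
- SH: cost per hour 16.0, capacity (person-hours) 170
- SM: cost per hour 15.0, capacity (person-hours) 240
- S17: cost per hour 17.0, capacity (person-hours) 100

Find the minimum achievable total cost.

10460

Fill from the cheapest provider first.
Take 40 from S8 at 11.0 — need 590 more.
Take 240 from SM at 15.0 — need 350 more.
SH at 16.0: take all 170 person-hours — 180 still needed.
S17 at 17.0: take all 100 person-hours — 80 still needed.
SS at 25.0: take 80 of its 160 — requirement met.
Cost = 40×11.0 + 240×15.0 + 170×16.0 + 100×17.0 + 80×25.0 = 10460.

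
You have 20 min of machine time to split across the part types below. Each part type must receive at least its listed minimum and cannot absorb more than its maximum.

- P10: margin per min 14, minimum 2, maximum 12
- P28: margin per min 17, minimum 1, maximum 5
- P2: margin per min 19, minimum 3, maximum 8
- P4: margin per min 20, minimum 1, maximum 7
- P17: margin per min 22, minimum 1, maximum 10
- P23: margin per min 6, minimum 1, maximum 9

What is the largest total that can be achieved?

388

Meeting every minimum uses 2+1+3+1+1+1 = 9 min, leaving 11.
Rank by margin per min: P17 22 > P4 20 > P2 19 > P28 17 > P10 14 > P23 6.
P17 takes 9 more to reach its cap of 10 ; 2 left.
Only 2 left; P4 takes them to reach 3.
Total = 14×2 + 17×1 + 19×3 + 20×3 + 22×10 + 6×1 = 388.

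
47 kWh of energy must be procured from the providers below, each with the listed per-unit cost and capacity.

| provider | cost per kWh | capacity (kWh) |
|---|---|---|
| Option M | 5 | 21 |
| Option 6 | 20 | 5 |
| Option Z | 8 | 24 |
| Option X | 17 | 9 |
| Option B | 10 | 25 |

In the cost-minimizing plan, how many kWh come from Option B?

Use providers in increasing cost order.
Option M (5): use full 21 → 26 kWh to go.
Option Z (8): use full 24 → 2 kWh to go.
Take 2 from Option B at 10 to finish.
Option X, Option 6: unused.

2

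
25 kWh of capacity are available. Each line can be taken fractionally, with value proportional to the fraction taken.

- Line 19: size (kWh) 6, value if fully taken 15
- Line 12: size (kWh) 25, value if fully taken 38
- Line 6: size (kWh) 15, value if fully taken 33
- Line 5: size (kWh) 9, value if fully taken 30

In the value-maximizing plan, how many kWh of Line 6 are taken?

10

Rank by value-to-size ratio: Line 5 30/9≈3.33, Line 19 15/6≈2.5, Line 6 33/15≈2.2, Line 12 38/25≈1.52.
Line 5: take in full, 9 kWh for value 30 → 16 left.
All 6 kWh of Line 19 fit (value 15) → 10 remain.
10 kWh left: a 10/15 share of Line 6 gives 33×10/15 = 22.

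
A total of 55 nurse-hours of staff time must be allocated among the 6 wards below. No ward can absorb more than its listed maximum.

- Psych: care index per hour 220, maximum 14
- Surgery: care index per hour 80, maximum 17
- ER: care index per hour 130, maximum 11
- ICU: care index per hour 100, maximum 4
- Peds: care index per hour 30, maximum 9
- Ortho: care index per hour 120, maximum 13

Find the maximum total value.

7510

Highest care index per hour first: Psych 220 > ER 130 > Ortho 120 > ICU 100 > Surgery 80 > Peds 30.
Give Psych 14 to hit its cap of 14 — 41 left.
ER takes 11 to reach its cap of 11 — 30 left.
Ortho takes 13 to reach its cap of 13 — 17 left.
ICU takes 4 to reach its cap of 4 — 13 left.
Surgery: +13 (room for 17) → 13. Pool exhausted.
Total = 220×14 + 80×13 + 130×11 + 100×4 + 120×13 = 7510.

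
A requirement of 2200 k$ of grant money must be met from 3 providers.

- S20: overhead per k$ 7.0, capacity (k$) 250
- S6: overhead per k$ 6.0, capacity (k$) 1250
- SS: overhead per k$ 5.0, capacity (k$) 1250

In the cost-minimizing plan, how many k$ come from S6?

Cheapest first:
Take 1250 from SS at 5.0 ; need 950 more.
Take 950 from S6 at 6.0 to finish.
S20: unused.

950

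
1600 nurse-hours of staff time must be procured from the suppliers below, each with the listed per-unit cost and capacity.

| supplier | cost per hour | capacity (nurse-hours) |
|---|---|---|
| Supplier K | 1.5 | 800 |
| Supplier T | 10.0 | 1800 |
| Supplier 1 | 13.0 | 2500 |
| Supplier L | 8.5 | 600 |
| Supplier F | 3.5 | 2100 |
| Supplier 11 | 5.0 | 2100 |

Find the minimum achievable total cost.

4000

Use suppliers in increasing cost order.
Supplier K at 1.5: take all 800 nurse-hours → 800 still needed.
Supplier F (3.5): take the remaining 800 → done.
Supplier 11, Supplier L, Supplier T, Supplier 1: unused.
Cost = 800×1.5 + 800×3.5 = 4000.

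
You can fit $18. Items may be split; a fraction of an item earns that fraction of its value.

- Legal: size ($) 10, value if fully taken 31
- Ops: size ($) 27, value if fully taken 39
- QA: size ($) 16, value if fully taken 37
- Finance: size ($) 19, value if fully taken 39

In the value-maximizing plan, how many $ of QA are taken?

8

Best value per unit of size first: Legal 31/10≈3.1, QA 37/16≈2.31, Finance 39/19≈2.05, Ops 39/27≈1.44.
Take all of Legal (10 $, value 31) — 8 $ left.
Fill the last 8 $ with part of QA: 8/16 of it earns 18.5.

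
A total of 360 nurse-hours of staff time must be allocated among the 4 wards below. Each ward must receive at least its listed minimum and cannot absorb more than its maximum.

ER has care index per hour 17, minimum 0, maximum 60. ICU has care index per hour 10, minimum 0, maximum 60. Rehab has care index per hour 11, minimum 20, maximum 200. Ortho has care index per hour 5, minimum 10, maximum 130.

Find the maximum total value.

Meeting every minimum uses 0+0+20+10 = 30 nurse-hours, leaving 330.
Order the wards by care index per hour: ER 17 > Rehab 11 > ICU 10 > Ortho 5.
Give ER 60 more to hit its cap of 60 ; 270 left.
Rehab takes 180 more to reach its cap of 200 ; 90 left.
Give ICU 60 more to hit its cap of 60 ; 30 left.
Ortho: +30 (room for 120) → 40. Pool exhausted.
Total = 17×60 + 10×60 + 11×200 + 5×40 = 4020.

4020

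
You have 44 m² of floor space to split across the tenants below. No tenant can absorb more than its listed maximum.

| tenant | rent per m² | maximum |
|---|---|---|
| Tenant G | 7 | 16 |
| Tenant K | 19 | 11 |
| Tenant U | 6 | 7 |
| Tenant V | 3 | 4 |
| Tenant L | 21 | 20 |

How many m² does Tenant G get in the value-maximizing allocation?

Rank by rent per m²: Tenant L 21 > Tenant K 19 > Tenant G 7 > Tenant U 6 > Tenant V 3.
Tenant L: +20 to 20 (cap) ; 24 left.
Tenant K: +11 to 11 (cap) ; 13 left.
Tenant G has room for 16 but only 13 remain, so it gets 13.

13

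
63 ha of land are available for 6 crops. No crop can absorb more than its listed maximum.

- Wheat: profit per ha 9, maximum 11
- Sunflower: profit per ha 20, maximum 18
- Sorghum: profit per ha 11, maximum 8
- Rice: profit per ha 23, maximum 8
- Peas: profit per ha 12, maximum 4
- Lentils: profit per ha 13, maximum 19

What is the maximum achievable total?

981

Highest profit per ha first: Rice 23 > Sunflower 20 > Lentils 13 > Peas 12 > Sorghum 11 > Wheat 9.
Rice: +8 to 8 (cap) → 55 left.
Give Sunflower 18 to hit its cap of 18 → 37 left.
Lentils: +19 to 19 (cap) → 18 left.
Peas takes 4 to reach its cap of 4 → 14 left.
Sorghum: +8 to 8 (cap) → 6 left.
Wheat: +6 (room for 11) → 6. Pool exhausted.
Total = 9×6 + 20×18 + 11×8 + 23×8 + 12×4 + 13×19 = 981.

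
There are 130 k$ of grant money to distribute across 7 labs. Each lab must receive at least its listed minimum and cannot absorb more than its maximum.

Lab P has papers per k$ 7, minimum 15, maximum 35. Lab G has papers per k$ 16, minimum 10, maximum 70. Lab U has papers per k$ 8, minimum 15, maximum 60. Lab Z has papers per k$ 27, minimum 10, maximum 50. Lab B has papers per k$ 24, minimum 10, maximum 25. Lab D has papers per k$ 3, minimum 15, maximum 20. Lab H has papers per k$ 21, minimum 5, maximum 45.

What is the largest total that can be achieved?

2365

Meeting every minimum uses 15+10+15+10+10+15+5 = 80 k$, leaving 50.
Highest papers per k$ first: Lab Z 27 > Lab B 24 > Lab H 21 > Lab G 16 > Lab U 8 > Lab P 7 > Lab D 3.
Lab Z: +40 to 50 (cap) — 10 left.
Lab B has room for 15 more but only 10 remain, so it gets 20.
Total = 7×15 + 16×10 + 8×15 + 27×50 + 24×20 + 3×15 + 21×5 = 2365.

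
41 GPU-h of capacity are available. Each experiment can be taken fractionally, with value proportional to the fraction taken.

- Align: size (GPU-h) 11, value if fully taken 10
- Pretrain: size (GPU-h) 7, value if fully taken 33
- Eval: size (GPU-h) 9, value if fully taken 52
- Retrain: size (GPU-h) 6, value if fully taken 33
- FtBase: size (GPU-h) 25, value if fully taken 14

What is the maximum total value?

132.48

Rank by value-to-size ratio: Eval 52/9≈5.78, Retrain 33/6≈5.5, Pretrain 33/7≈4.71, Align 10/11≈0.909, FtBase 14/25≈0.56.
All 9 GPU-h of Eval fit (value 52) — 32 remain.
Take all of Retrain (6 GPU-h, value 33) — 26 GPU-h left.
Take all of Pretrain (7 GPU-h, value 33) — 19 GPU-h left.
Take all of Align (11 GPU-h, value 10) — 8 GPU-h left.
8 GPU-h left: a 8/25 share of FtBase gives 14×8/25 = 4.48.
Total value = 132.48.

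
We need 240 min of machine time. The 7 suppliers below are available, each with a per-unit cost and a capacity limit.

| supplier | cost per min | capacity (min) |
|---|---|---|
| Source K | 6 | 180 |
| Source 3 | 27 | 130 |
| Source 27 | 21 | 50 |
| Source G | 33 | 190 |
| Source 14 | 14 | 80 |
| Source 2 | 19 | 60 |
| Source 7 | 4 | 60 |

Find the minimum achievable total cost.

Cheapest first:
Source 7 at 4: take all 60 min ; 180 still needed.
Source K (6): use full 180 ; 0 min to go.
Source 14, Source 2, Source 27, Source 3, Source G: unused.
Cost = 60×4 + 180×6 = 1320.

1320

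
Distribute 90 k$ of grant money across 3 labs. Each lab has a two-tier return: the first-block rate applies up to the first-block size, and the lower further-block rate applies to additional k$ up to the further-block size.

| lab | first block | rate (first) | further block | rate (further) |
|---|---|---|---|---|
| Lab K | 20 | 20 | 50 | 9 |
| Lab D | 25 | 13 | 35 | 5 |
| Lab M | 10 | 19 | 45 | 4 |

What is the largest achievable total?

Rank every tier by rate: Lab K/tier1 20 > Lab M/tier1 19 > Lab D/tier1 13 > Lab K/tier2 9 > Lab D/tier2 5 > Lab M/tier2 4.
Lab K tier1 at 20: fill all 20 — 70 left.
Fill Lab M tier1 block (10 at 19) — 60 left.
Lab D/tier1 (13): +25 — 35 left.
Lab K tier2 at 9: only 35 left, fill 35.
Total = 20×20 + 19×10 + 13×25 + 9×35 = 1230.

1230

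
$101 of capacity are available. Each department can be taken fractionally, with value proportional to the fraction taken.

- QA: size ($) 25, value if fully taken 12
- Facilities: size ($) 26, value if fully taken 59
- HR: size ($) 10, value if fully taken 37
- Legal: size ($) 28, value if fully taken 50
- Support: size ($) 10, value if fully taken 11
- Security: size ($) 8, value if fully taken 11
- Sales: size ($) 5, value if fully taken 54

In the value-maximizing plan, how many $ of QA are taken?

Best value per unit of size first: Sales 54/5≈10.8, HR 37/10≈3.7, Facilities 59/26≈2.27, Legal 50/28≈1.79, Security 11/8≈1.38, Support 11/10≈1.1, QA 12/25≈0.48.
Sales: take in full, 5 $ for value 54 ; 96 left.
HR: take in full, 10 $ for value 37 ; 86 left.
All 26 $ of Facilities fit (value 59) ; 60 remain.
Take all of Legal (28 $, value 50) ; 32 $ left.
Security: take in full, 8 $ for value 11 ; 24 left.
Take all of Support (10 $, value 11) ; 14 $ left.
Only 14 $ remain; take 14/25 of QA for value 12×14/25 = 6.72.

14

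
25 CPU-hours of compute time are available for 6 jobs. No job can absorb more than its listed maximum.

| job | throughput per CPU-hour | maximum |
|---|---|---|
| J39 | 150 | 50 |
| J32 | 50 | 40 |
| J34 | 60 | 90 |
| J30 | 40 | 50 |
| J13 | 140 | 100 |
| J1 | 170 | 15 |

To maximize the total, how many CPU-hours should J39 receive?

10

Order the jobs by throughput per CPU-hour: J1 170 > J39 150 > J13 140 > J34 60 > J32 50 > J30 40.
Give J1 15 to hit its cap of 15 ; 10 left.
J39: +10 (room for 50) → 10. Pool exhausted.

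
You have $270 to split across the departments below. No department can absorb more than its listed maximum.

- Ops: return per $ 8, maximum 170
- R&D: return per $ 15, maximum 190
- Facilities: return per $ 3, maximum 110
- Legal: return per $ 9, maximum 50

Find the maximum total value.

3540

Order the departments by return per $: R&D 15 > Legal 9 > Ops 8 > Facilities 3.
Give R&D 190 to hit its cap of 190 → 80 left.
Legal: +50 to 50 (cap) → 30 left.
Ops: +30 (room for 170) → 30. Pool exhausted.
Total = 8×30 + 15×190 + 9×50 = 3540.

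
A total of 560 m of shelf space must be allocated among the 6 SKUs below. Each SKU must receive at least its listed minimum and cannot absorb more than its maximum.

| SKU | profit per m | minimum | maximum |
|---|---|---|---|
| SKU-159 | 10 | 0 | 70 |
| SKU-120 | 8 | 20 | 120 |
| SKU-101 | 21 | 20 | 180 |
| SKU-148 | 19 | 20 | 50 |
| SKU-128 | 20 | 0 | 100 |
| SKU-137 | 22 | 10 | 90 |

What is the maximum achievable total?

Meeting every minimum uses 0+20+20+20+0+10 = 70 m, leaving 490.
Order the SKUs by profit per m: SKU-137 22 > SKU-101 21 > SKU-128 20 > SKU-148 19 > SKU-159 10 > SKU-120 8.
Give SKU-137 80 more to hit its cap of 90 ; 410 left.
SKU-101 takes 160 more to reach its cap of 180 ; 250 left.
Give SKU-128 100 more to hit its cap of 100 ; 150 left.
SKU-148: +30 to 50 (cap) ; 120 left.
Give SKU-159 70 more to hit its cap of 70 ; 50 left.
SKU-120: +50 (room for 100) → 70. Pool exhausted.
Total = 10×70 + 8×70 + 21×180 + 19×50 + 20×100 + 22×90 = 9970.

9970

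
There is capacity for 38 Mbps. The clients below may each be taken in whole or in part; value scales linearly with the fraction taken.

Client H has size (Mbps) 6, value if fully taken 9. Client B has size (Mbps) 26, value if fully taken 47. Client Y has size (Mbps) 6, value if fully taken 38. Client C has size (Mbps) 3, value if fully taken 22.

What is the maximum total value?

Best value per unit of size first: Client C 22/3≈7.33, Client Y 38/6≈6.33, Client B 47/26≈1.81, Client H 9/6≈1.5.
All 3 Mbps of Client C fit (value 22) — 35 remain.
All 6 Mbps of Client Y fit (value 38) — 29 remain.
Take all of Client B (26 Mbps, value 47) — 3 Mbps left.
Only 3 Mbps remain; take 3/6 of Client H for value 9×3/6 = 4.5.
Total value = 111.5.

111.5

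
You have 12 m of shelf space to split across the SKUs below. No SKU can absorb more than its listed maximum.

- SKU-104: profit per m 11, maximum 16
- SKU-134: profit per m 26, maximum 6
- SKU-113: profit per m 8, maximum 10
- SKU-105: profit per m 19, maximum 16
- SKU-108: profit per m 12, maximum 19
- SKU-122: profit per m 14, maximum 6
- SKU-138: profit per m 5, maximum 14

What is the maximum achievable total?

270

Rank by profit per m: SKU-134 26 > SKU-105 19 > SKU-122 14 > SKU-108 12 > SKU-104 11 > SKU-113 8 > SKU-138 5.
SKU-134: +6 to 6 (cap) ; 6 left.
SKU-105: +6 (room for 16) → 6. Pool exhausted.
Total = 26×6 + 19×6 = 270.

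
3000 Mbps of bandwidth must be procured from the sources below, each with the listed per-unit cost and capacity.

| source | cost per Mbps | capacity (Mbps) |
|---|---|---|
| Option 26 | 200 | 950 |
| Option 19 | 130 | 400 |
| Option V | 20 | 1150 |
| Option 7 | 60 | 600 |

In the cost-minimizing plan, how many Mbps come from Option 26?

Fill from the cheapest source first.
Option V (20): use full 1150 ; 1850 Mbps to go.
Option 7 (60): use full 600 ; 1250 Mbps to go.
Option 19 at 130: take all 400 Mbps ; 850 still needed.
Take 850 from Option 26 at 200 to finish.

850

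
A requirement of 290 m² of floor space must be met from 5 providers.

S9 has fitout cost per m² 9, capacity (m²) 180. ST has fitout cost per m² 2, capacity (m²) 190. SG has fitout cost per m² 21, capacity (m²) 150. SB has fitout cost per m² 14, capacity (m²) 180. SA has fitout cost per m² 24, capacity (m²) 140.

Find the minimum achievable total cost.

1280

Cheapest first:
ST (2): use full 190 ; 100 m² to go.
S9 (9): take the remaining 100 ; done.
SB, SG, SA: unused.
Cost = 190×2 + 100×9 = 1280.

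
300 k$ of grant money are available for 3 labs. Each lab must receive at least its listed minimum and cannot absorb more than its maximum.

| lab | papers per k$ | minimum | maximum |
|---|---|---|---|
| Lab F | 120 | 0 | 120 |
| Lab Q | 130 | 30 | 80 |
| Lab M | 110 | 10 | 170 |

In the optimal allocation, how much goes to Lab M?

100

Meeting every minimum uses 0+30+10 = 40 k$, leaving 260.
Order the labs by papers per k$: Lab Q 130 > Lab F 120 > Lab M 110.
Give Lab Q 50 more to hit its cap of 80 → 210 left.
Lab F: +120 to 120 (cap) → 90 left.
Only 90 left; Lab M takes them to reach 100.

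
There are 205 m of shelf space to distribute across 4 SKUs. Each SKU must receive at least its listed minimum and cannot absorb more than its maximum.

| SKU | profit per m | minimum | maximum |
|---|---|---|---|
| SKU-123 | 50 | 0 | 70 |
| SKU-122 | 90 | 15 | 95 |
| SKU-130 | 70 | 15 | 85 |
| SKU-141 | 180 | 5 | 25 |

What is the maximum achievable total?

19000

Meeting every minimum uses 0+15+15+5 = 35 m, leaving 170.
Rank by profit per m: SKU-141 180 > SKU-122 90 > SKU-130 70 > SKU-123 50.
SKU-141: +20 to 25 (cap) ; 150 left.
Give SKU-122 80 more to hit its cap of 95 ; 70 left.
SKU-130: +70 to 85 (cap) ; 0 left.
Total = 90×95 + 70×85 + 180×25 = 19000.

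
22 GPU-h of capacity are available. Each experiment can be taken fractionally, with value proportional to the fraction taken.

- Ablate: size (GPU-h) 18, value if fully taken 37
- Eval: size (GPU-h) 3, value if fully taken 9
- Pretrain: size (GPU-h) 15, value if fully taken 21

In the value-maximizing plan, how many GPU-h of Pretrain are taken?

1

Sort by value density: Eval 9/3≈3, Ablate 37/18≈2.06, Pretrain 21/15≈1.4.
All 3 GPU-h of Eval fit (value 9) ; 19 remain.
Take all of Ablate (18 GPU-h, value 37) ; 1 GPU-h left.
Only 1 GPU-h remain; take 1/15 of Pretrain for value 21×1/15 = 1.4.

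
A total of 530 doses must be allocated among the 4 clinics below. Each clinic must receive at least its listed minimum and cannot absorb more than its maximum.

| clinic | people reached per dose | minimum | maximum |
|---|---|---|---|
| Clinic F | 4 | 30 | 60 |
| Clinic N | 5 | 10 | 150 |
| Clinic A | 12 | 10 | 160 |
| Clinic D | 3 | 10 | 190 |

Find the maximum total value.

3390

Meeting every minimum uses 30+10+10+10 = 60 doses, leaving 470.
Rank by people reached per dose: Clinic A 12 > Clinic N 5 > Clinic F 4 > Clinic D 3.
Clinic A: +150 to 160 (cap) ; 320 left.
Clinic N: +140 to 150 (cap) ; 180 left.
Clinic F takes 30 more to reach its cap of 60 ; 150 left.
Only 150 left; Clinic D takes them to reach 160.
Total = 4×60 + 5×150 + 12×160 + 3×160 = 3390.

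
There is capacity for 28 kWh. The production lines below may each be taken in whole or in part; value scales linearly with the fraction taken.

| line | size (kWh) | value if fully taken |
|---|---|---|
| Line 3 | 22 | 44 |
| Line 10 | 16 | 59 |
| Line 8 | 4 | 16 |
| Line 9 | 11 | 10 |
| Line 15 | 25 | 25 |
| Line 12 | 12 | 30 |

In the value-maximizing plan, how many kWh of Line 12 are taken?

Sort by value density: Line 8 16/4≈4, Line 10 59/16≈3.69, Line 12 30/12≈2.5, Line 3 44/22≈2, Line 15 25/25≈1, Line 9 10/11≈0.909.
All 4 kWh of Line 8 fit (value 16) ; 24 remain.
Take all of Line 10 (16 kWh, value 59) ; 8 kWh left.
Fill the last 8 kWh with part of Line 12: 8/12 of it earns 20.

8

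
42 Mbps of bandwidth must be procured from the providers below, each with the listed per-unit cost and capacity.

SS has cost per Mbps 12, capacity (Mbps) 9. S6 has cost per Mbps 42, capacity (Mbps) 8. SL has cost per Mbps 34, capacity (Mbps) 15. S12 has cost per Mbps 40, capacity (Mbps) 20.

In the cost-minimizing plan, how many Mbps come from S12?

18

Cheapest first:
Take 9 from SS at 12 → need 33 more.
SL at 34: take all 15 Mbps → 18 still needed.
S12 at 40: take 18 of its 20 → requirement met.
S6: unused.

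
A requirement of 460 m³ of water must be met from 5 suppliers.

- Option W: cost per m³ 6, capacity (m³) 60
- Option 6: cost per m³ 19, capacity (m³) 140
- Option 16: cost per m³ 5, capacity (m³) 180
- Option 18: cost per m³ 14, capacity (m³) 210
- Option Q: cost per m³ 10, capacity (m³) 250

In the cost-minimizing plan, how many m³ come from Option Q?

Cheapest first:
Option 16 (5): use full 180 → 280 m³ to go.
Take 60 from Option W at 6 → need 220 more.
Take 220 from Option Q at 10 to finish.
Option 18, Option 6: unused.

220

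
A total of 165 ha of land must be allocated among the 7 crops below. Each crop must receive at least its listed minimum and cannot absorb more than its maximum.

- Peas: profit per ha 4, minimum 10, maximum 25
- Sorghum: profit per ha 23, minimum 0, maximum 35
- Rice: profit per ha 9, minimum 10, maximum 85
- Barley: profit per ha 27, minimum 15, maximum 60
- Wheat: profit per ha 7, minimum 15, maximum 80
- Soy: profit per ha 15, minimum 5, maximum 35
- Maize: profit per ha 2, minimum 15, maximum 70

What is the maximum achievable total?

Meeting every minimum uses 10+0+10+15+15+5+15 = 70 ha, leaving 95.
Order the crops by profit per ha: Barley 27 > Sorghum 23 > Soy 15 > Rice 9 > Wheat 7 > Peas 4 > Maize 2.
Give Barley 45 more to hit its cap of 60 ; 50 left.
Sorghum takes 35 more to reach its cap of 35 ; 15 left.
Soy has room for 30 more but only 15 remain, so it gets 20.
Total = 4×10 + 23×35 + 9×10 + 27×60 + 7×15 + 15×20 + 2×15 = 2990.

2990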